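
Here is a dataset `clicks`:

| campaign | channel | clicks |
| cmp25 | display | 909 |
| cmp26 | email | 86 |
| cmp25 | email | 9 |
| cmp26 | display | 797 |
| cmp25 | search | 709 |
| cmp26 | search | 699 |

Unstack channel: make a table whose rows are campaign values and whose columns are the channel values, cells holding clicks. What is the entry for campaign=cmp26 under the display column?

Wide layout: rows indexed by campaign, columns are the 3 distinct channel values (display, email, search).
Cell (campaign=cmp26, channel=display) draws from the long row where campaign=cmp26 and channel=display, which has clicks=797.

797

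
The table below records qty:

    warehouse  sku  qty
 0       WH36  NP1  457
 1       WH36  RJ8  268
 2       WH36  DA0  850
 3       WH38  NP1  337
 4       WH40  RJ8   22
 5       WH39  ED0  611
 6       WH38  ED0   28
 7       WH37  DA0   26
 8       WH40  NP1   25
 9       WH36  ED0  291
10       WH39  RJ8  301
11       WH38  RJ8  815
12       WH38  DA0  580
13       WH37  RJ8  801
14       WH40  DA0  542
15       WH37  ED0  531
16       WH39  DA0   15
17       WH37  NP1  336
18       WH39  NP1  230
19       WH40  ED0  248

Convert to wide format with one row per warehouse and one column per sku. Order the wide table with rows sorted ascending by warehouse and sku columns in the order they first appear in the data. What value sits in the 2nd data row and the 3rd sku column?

With rows sorted ascending by warehouse, row 2 is warehouse=WH37. sku columns in first-appearance order: NP1, RJ8, DA0, ED0; column 3 is DA0.
Long rows with warehouse=WH37, sku=DA0: qty = 26.

26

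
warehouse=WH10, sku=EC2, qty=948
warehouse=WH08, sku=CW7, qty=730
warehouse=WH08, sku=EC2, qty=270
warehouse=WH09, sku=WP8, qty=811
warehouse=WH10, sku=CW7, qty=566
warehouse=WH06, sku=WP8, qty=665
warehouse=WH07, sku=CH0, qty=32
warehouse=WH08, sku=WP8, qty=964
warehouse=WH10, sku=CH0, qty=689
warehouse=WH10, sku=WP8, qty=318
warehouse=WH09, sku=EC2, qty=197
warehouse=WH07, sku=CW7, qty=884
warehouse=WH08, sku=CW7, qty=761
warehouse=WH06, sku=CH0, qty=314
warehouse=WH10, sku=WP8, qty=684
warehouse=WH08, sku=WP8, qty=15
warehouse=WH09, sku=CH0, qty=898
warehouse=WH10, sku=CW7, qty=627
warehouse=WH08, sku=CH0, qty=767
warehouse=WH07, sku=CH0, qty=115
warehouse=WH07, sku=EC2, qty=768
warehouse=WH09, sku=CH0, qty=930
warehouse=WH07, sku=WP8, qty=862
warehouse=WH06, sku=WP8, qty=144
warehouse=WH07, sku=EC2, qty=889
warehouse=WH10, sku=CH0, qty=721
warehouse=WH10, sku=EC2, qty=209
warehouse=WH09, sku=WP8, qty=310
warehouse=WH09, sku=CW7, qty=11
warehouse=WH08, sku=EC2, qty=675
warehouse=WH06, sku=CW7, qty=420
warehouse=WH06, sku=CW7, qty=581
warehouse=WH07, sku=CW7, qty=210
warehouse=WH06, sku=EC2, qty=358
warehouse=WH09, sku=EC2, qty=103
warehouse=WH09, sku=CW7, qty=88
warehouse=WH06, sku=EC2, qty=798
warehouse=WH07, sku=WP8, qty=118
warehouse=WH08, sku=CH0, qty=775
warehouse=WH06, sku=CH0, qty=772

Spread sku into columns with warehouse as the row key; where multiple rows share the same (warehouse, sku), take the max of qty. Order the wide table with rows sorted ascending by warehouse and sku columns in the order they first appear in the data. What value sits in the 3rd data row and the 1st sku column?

With rows sorted ascending by warehouse, row 3 is warehouse=WH08. sku columns in first-appearance order: EC2, CW7, WP8, CH0; column 1 is EC2.
Long rows with warehouse=WH08, sku=EC2: max(270, 675) = 675.

675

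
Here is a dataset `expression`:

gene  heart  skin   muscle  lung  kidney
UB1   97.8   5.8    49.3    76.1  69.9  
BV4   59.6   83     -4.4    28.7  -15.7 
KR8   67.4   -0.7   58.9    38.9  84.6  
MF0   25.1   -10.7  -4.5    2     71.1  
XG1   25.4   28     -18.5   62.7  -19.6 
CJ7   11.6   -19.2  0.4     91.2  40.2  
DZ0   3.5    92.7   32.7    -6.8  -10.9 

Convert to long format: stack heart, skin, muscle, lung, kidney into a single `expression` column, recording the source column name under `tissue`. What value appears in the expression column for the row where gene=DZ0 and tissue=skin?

Unpivoting turns each (gene, wide-column) pair into one long row.
The wide cell at row DZ0, column skin holds 92.7, so the long row (DZ0, skin) has expression=92.7.

92.7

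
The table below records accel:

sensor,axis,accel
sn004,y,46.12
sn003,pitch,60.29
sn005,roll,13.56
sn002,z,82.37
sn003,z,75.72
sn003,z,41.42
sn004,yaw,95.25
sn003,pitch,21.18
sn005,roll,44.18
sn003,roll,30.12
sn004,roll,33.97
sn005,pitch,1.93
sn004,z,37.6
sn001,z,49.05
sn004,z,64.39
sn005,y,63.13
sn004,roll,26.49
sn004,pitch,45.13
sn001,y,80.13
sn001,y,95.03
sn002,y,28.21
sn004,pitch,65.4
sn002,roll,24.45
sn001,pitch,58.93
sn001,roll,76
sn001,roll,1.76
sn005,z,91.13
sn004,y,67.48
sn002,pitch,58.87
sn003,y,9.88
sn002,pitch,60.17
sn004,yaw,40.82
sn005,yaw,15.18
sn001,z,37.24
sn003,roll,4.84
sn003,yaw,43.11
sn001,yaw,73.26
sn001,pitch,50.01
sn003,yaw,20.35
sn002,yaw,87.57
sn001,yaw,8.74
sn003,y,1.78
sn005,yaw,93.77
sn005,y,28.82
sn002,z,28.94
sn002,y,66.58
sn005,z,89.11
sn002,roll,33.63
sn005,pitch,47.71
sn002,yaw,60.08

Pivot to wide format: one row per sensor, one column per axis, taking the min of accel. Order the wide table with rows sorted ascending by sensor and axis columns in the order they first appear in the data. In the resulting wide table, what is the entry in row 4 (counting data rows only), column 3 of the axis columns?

With rows sorted ascending by sensor, row 4 is sensor=sn004. axis columns in first-appearance order: y, pitch, roll, z, yaw; column 3 is roll.
Long rows with sensor=sn004, axis=roll: min(33.97, 26.49) = 26.49.

26.49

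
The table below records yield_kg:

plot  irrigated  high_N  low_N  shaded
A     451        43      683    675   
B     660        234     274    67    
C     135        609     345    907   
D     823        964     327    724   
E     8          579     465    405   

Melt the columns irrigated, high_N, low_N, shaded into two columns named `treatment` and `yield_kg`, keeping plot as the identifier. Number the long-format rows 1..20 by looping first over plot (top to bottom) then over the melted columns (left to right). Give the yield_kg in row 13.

20 rows total (5 × 4). Row 13: index ⌊(13-1)/4⌋ = 3 into plot → D; (13-1) mod 4 = 0 into the melted columns → irrigated.
So row 13 is (D, irrigated, 823); yield_kg = 823.

823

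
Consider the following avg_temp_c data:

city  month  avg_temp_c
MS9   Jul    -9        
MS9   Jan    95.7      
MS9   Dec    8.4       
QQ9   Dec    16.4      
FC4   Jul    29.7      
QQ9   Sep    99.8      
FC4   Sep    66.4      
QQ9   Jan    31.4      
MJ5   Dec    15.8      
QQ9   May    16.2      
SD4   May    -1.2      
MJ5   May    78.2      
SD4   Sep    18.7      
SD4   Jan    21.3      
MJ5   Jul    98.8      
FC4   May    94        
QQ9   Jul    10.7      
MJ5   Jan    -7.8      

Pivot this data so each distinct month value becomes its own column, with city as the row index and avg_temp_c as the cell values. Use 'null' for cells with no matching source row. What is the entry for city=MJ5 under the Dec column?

15.8

The long row with city=MJ5, month=Dec has avg_temp_c=15.8.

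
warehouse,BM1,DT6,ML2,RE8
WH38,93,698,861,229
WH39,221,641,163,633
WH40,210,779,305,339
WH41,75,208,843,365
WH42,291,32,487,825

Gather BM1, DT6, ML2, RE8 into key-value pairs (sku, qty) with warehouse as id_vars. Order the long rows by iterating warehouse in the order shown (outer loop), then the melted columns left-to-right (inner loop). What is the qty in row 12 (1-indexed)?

20 rows total (5 × 4). Row 12: index ⌊(12-1)/4⌋ = 2 into warehouse → WH40; (12-1) mod 4 = 3 into the melted columns → RE8.
So row 12 is (WH40, RE8, 339); qty = 339.

339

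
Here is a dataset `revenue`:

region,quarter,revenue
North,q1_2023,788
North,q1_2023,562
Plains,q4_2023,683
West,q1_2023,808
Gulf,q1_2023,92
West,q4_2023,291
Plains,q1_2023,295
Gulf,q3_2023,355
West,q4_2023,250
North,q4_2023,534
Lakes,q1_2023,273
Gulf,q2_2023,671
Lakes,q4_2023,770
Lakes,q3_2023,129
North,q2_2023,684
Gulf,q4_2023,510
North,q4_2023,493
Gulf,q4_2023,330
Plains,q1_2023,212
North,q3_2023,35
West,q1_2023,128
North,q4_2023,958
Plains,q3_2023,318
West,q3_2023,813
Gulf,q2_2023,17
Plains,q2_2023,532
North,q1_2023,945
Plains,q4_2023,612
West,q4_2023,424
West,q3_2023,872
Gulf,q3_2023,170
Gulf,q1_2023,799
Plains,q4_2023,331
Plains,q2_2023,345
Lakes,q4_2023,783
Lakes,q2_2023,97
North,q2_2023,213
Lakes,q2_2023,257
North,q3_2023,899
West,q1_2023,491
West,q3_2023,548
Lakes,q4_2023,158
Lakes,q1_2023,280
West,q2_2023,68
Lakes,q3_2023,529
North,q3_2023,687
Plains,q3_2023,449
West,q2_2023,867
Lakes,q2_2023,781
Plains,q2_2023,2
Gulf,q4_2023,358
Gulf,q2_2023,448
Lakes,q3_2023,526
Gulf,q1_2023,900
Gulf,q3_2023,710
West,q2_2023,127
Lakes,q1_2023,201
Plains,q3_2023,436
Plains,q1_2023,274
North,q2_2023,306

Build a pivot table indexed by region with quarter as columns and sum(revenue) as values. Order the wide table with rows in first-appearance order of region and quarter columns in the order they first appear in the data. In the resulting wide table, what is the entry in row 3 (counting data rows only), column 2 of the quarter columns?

With rows in first-appearance order of region, row 3 is region=West. quarter columns in first-appearance order: q1_2023, q4_2023, q3_2023, q2_2023; column 2 is q4_2023.
Long rows with region=West, quarter=q4_2023: 291 + 250 + 424 = 965.

965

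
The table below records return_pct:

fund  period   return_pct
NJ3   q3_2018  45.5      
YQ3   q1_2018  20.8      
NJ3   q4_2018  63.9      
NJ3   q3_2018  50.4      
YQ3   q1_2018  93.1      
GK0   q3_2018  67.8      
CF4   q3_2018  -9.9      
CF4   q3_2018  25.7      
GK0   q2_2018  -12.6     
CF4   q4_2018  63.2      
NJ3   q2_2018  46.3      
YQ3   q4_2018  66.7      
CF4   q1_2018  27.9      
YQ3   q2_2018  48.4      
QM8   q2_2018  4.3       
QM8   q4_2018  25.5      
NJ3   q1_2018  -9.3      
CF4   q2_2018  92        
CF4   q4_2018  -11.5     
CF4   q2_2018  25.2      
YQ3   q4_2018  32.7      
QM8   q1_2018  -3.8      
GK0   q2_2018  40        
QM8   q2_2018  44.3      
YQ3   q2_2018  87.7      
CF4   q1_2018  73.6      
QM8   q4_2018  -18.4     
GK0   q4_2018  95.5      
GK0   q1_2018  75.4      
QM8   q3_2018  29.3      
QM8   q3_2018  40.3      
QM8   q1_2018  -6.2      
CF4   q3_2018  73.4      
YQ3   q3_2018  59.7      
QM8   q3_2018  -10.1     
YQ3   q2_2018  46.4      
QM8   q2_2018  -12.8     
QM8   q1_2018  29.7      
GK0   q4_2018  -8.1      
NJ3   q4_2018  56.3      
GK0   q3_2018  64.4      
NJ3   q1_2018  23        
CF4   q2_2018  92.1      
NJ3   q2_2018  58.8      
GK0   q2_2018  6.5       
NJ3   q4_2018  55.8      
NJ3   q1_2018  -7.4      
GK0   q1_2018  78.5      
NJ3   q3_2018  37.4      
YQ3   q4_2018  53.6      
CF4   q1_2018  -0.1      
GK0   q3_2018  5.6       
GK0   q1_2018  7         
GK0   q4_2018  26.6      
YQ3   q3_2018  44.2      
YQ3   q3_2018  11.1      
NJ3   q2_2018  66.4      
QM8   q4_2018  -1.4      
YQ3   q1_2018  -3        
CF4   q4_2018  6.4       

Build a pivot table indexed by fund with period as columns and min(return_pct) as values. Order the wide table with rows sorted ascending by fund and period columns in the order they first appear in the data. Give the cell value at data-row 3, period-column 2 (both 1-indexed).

-9.3

With rows sorted ascending by fund, row 3 is fund=NJ3. period columns in first-appearance order: q3_2018, q1_2018, q4_2018, q2_2018; column 2 is q1_2018.
Long rows with fund=NJ3, period=q1_2018: min(-9.3, 23, -7.4) = -9.3.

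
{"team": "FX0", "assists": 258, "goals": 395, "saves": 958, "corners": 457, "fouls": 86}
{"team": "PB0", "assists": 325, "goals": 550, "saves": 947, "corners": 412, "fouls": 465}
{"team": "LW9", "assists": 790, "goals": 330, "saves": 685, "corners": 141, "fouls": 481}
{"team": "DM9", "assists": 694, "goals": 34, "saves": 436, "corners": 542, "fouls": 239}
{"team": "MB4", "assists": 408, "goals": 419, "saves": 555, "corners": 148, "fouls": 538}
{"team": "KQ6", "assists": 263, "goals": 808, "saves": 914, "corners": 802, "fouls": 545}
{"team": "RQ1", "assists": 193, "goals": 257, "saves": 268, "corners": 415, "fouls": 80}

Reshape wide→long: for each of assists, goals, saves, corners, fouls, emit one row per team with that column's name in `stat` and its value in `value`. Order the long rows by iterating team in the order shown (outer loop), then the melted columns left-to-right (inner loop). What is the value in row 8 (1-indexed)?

947

35 rows total (7 × 5). Row 8: index ⌊(8-1)/5⌋ = 1 into team → PB0; (8-1) mod 5 = 2 into the melted columns → saves.
So row 8 is (PB0, saves, 947); value = 947.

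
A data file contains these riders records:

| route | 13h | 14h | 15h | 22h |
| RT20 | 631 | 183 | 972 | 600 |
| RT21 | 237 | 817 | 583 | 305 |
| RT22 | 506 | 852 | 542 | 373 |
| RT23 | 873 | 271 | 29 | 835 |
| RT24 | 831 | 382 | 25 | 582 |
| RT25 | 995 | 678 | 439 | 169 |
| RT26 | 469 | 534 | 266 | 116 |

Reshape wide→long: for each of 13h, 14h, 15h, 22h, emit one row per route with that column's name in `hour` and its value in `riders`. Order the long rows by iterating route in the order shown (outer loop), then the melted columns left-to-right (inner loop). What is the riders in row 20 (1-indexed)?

28 rows total (7 × 4). Row 20: index ⌊(20-1)/4⌋ = 4 into route → RT24; (20-1) mod 4 = 3 into the melted columns → 22h.
So row 20 is (RT24, 22h, 582); riders = 582.

582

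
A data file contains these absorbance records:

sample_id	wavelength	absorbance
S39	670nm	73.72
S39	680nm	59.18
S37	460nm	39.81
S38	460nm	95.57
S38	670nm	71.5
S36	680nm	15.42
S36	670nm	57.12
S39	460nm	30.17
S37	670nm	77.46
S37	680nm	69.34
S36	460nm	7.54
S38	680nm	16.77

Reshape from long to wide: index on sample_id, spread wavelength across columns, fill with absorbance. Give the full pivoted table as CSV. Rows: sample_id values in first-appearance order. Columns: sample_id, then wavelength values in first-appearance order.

Columns: sample_id plus the 3 distinct wavelength values (670nm, 680nm, 460nm).
For example, row S39 column 670nm takes absorbance=73.72 from the long row (S39, 670nm).

sample_id,670nm,680nm,460nm
S39,73.72,59.18,30.17
S37,77.46,69.34,39.81
S38,71.5,16.77,95.57
S36,57.12,15.42,7.54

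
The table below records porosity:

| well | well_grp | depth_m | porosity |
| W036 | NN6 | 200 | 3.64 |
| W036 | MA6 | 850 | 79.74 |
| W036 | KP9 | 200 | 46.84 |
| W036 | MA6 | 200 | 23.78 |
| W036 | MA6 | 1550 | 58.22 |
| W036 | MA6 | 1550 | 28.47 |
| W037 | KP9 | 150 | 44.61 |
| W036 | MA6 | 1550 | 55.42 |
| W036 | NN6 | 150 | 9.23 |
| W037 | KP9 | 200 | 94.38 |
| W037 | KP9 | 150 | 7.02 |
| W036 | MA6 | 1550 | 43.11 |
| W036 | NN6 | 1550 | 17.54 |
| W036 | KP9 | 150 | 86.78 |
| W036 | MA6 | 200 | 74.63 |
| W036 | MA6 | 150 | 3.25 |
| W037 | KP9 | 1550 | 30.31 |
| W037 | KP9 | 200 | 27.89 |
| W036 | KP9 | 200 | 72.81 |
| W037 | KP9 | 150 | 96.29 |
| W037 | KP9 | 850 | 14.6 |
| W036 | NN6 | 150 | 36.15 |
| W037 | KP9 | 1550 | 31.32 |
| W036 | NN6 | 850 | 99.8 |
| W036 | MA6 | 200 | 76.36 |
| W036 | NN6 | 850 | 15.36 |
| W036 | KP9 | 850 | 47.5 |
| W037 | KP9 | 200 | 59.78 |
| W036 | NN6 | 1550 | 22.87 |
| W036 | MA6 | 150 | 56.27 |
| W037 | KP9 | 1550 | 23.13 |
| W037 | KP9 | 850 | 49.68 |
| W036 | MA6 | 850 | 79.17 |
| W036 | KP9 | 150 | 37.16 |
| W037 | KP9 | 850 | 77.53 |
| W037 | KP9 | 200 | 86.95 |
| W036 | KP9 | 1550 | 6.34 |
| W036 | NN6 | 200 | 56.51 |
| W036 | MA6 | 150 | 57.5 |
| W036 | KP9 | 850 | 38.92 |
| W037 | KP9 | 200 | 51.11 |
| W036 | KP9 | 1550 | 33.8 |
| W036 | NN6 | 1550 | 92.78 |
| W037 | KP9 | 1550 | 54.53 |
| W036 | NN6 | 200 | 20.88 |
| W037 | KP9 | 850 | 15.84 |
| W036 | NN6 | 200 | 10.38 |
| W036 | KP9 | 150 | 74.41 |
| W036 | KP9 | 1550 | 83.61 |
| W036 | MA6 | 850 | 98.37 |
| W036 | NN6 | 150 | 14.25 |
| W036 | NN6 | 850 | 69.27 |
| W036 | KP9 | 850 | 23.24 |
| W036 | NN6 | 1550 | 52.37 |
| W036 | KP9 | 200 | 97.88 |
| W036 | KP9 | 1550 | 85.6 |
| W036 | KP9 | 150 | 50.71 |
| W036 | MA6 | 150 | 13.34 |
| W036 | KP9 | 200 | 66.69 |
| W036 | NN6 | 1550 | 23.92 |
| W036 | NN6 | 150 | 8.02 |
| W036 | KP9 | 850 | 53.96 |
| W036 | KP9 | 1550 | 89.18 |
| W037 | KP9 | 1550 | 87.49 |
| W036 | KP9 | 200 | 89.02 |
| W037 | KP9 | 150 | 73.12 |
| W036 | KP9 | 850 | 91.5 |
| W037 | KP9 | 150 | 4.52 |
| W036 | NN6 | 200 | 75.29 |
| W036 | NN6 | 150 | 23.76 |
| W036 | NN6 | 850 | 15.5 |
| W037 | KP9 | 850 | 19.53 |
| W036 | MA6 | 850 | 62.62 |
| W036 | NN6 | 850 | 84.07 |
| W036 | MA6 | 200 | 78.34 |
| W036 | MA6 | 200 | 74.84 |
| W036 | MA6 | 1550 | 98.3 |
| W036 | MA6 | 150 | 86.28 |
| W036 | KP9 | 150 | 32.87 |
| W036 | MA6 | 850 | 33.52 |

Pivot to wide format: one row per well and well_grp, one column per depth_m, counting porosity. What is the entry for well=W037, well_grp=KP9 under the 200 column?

5

Rows with well=W037, well_grp=KP9 and depth_m=200: porosity values are 94.38, 27.89, 59.78, 86.95, 51.11.
5 rows match — count = 5.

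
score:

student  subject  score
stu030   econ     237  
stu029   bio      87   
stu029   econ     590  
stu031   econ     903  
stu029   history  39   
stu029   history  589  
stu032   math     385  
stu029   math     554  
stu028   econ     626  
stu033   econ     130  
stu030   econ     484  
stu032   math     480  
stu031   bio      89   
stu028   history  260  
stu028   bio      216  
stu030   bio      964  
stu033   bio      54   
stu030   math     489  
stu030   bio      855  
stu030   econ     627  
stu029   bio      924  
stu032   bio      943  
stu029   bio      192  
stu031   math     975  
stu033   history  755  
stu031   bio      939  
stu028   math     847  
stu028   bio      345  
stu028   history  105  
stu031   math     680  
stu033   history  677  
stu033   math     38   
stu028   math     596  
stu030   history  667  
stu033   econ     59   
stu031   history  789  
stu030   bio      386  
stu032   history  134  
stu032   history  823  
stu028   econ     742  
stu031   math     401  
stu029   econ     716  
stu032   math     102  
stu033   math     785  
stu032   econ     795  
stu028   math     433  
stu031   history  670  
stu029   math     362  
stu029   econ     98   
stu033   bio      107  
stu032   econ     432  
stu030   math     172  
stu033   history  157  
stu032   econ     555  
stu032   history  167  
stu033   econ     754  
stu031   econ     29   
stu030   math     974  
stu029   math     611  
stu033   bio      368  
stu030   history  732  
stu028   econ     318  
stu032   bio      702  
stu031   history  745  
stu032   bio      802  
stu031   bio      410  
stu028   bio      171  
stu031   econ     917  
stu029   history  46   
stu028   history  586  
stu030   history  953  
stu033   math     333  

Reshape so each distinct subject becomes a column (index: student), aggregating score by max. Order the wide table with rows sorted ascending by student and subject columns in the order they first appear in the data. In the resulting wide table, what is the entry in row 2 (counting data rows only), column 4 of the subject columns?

With rows sorted ascending by student, row 2 is student=stu029. subject columns in first-appearance order: econ, bio, history, math; column 4 is math.
Long rows with student=stu029, subject=math: max(554, 362, 611) = 611.

611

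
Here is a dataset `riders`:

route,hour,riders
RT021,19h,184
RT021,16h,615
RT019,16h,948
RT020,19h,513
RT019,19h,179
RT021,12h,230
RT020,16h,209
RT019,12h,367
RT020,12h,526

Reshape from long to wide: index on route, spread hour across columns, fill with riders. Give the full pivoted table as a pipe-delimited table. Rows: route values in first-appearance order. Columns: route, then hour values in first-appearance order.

| route | 19h | 16h | 12h |
| RT021 | 184 | 615 | 230 |
| RT019 | 179 | 948 | 367 |
| RT020 | 513 | 209 | 526 |

Columns: route plus the 3 distinct hour values (19h, 16h, 12h).
For example, row RT021 column 19h takes riders=184 from the long row (RT021, 19h).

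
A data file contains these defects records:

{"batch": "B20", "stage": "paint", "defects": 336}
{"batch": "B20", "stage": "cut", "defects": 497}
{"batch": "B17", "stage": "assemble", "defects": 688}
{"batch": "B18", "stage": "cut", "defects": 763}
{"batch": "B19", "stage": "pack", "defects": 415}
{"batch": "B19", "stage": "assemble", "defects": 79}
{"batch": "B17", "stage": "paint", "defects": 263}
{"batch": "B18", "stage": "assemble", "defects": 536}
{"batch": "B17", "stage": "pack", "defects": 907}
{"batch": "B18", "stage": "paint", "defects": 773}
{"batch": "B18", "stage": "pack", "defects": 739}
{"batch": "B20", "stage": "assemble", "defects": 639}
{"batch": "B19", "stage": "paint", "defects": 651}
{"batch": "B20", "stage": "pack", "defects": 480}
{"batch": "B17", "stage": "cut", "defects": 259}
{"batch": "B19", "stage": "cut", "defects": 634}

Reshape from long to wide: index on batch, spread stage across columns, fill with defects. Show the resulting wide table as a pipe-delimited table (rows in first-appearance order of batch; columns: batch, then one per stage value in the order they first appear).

| batch | paint | cut | assemble | pack |
| B20 | 336 | 497 | 639 | 480 |
| B17 | 263 | 259 | 688 | 907 |
| B18 | 773 | 763 | 536 | 739 |
| B19 | 651 | 634 | 79 | 415 |

Columns: batch plus the 4 distinct stage values (paint, cut, assemble, pack).
For example, row B20 column paint takes defects=336 from the long row (B20, paint).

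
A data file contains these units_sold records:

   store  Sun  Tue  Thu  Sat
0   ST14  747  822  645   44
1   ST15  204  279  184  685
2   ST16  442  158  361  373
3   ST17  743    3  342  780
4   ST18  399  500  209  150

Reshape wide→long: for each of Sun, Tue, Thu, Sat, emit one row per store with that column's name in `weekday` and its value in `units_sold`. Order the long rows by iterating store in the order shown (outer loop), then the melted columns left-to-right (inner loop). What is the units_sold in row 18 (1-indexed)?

500

20 rows total (5 × 4). Row 18: index ⌊(18-1)/4⌋ = 4 into store → ST18; (18-1) mod 4 = 1 into the melted columns → Tue.
So row 18 is (ST18, Tue, 500); units_sold = 500.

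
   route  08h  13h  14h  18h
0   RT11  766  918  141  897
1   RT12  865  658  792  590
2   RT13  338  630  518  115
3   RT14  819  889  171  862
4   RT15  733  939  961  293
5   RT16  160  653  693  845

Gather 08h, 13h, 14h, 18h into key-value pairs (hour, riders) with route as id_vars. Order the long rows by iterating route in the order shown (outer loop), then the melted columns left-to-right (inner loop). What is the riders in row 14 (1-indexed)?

24 rows total (6 × 4). Row 14: index ⌊(14-1)/4⌋ = 3 into route → RT14; (14-1) mod 4 = 1 into the melted columns → 13h.
So row 14 is (RT14, 13h, 889); riders = 889.

889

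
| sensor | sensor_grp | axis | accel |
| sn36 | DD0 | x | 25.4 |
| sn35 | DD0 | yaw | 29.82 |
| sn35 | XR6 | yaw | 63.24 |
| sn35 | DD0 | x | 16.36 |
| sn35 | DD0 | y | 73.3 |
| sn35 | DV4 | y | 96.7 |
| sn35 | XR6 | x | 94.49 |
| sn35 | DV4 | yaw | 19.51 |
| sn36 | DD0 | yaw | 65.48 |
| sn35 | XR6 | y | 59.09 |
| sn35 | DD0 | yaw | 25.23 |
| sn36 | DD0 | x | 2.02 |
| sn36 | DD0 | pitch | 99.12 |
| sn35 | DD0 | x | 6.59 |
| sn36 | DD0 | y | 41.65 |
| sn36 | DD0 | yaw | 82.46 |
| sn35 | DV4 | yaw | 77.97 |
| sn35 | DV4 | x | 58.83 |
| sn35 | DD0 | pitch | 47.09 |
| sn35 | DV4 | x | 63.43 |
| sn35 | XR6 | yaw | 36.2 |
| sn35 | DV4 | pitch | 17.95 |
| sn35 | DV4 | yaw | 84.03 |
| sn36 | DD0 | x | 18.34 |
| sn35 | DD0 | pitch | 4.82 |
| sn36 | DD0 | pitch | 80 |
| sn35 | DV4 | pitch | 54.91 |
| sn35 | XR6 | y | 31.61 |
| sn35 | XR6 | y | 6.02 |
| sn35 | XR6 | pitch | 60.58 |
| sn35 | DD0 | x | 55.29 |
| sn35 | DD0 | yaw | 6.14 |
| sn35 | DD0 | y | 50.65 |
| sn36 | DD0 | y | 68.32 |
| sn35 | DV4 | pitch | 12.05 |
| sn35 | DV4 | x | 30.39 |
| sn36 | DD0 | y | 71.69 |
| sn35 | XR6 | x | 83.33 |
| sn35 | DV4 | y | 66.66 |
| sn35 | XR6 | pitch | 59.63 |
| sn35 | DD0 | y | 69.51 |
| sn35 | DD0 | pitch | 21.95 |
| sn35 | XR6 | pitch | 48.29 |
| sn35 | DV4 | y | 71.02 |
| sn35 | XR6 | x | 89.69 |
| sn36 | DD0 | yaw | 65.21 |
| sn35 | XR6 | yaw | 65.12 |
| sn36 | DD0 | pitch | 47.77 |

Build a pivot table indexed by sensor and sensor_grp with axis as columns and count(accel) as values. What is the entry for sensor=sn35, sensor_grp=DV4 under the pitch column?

3

Rows with sensor=sn35, sensor_grp=DV4 and axis=pitch: accel values are 17.95, 54.91, 12.05.
3 rows match — count = 3.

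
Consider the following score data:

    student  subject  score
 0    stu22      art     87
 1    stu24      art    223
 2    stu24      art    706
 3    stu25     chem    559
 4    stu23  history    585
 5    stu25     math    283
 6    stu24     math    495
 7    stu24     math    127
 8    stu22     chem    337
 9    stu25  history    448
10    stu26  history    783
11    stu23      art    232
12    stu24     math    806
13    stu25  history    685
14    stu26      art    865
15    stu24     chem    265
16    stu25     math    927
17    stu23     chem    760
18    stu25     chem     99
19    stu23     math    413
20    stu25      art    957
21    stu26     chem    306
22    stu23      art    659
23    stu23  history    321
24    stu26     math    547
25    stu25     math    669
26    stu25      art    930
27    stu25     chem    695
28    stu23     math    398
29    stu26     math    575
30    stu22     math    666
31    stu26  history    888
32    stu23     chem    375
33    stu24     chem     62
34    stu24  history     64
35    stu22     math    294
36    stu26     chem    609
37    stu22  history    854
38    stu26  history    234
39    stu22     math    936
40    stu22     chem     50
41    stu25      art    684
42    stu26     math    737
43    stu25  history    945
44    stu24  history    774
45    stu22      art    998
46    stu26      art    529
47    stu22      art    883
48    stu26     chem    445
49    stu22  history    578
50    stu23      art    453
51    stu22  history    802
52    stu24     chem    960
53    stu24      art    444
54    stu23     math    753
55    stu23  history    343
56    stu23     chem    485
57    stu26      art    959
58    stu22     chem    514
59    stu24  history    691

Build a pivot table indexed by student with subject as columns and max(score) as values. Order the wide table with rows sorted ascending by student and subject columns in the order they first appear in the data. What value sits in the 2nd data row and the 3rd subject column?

585

With rows sorted ascending by student, row 2 is student=stu23. subject columns in first-appearance order: art, chem, history, math; column 3 is history.
Long rows with student=stu23, subject=history: max(585, 321, 343) = 585.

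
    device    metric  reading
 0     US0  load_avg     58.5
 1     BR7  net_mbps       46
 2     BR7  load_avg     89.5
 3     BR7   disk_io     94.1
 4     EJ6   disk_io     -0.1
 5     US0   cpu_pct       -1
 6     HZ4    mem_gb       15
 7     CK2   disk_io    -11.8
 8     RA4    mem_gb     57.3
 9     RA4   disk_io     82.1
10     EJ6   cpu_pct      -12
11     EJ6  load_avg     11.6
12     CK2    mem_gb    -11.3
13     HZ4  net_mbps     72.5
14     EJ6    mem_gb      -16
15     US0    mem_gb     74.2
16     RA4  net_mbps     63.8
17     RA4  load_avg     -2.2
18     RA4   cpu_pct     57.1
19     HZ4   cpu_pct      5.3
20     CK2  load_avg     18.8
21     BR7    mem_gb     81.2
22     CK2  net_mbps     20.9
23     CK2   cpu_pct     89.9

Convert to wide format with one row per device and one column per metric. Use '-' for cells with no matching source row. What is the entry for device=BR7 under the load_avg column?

89.5

The long row with device=BR7, metric=load_avg has reading=89.5.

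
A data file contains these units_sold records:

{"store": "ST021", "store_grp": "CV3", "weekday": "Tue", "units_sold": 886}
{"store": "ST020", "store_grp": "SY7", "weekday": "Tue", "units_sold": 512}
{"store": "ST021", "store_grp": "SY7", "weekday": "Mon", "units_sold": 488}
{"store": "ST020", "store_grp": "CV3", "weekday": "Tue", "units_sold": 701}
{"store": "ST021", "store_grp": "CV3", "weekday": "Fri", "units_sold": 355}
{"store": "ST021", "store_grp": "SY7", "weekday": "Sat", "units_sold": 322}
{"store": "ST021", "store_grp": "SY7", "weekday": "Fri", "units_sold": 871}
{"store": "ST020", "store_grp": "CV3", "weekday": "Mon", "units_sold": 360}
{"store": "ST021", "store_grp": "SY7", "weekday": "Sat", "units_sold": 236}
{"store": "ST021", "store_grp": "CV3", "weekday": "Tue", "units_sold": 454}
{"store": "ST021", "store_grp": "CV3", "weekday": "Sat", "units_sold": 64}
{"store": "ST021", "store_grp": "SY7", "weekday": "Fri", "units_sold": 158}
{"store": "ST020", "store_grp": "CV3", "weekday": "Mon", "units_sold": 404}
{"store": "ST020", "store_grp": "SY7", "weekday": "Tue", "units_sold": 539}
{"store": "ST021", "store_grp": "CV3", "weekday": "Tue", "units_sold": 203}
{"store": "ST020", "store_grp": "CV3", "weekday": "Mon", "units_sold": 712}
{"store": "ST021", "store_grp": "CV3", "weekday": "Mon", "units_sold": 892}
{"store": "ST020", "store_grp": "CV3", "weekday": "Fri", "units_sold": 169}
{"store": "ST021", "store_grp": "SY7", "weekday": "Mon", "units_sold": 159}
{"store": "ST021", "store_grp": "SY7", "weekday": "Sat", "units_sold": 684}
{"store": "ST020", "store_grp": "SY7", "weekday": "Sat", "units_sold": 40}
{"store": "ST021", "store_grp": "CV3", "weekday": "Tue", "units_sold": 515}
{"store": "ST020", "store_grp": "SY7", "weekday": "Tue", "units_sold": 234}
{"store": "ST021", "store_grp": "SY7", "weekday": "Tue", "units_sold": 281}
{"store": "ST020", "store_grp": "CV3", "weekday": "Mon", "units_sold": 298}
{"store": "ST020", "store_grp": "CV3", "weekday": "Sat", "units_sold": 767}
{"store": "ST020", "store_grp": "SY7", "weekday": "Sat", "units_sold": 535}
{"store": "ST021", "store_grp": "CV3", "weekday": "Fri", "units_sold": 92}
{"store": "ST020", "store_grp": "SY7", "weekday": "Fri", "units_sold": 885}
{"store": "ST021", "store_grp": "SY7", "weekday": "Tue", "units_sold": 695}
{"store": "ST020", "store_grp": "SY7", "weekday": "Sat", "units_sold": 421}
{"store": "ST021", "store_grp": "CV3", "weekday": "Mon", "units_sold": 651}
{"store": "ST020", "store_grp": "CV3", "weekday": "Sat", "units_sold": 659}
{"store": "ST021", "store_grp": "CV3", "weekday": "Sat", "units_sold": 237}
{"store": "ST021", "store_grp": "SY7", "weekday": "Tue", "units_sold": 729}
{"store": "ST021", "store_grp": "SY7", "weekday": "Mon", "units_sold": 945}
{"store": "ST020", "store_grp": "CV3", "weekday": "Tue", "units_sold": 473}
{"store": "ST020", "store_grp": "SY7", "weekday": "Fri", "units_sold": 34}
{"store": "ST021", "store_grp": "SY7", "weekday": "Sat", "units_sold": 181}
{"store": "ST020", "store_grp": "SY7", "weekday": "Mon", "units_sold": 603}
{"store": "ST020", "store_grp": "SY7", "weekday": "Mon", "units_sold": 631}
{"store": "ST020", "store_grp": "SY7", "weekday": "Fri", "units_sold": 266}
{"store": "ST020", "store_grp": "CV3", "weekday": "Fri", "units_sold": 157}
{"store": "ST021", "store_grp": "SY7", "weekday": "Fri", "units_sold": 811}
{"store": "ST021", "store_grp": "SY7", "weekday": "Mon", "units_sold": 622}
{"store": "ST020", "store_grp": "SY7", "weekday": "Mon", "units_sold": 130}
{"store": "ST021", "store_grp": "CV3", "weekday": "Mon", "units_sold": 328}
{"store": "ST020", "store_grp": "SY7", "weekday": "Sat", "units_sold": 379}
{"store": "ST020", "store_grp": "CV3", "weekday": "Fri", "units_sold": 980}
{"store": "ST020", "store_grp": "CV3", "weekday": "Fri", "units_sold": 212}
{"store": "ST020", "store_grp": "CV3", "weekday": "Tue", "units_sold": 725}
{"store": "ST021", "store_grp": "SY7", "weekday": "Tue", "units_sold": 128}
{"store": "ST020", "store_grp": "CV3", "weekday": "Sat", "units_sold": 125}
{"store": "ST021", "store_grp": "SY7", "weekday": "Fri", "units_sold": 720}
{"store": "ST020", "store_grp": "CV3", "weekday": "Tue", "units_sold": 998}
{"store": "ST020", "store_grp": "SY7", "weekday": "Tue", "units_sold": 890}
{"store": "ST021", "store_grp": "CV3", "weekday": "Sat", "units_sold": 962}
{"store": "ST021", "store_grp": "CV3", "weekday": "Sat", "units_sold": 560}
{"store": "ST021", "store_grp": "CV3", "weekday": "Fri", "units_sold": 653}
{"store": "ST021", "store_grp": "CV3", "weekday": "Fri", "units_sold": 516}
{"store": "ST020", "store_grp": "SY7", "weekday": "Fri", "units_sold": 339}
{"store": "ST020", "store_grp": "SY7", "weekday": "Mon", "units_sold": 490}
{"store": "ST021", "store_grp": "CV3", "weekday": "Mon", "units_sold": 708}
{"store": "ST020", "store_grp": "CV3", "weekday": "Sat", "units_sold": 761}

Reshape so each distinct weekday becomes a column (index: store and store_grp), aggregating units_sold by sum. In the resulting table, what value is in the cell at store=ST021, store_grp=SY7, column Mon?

2214

Rows with store=ST021, store_grp=SY7 and weekday=Mon: units_sold values are 488, 159, 945, 622.
488 + 159 + 945 + 622 = 2214.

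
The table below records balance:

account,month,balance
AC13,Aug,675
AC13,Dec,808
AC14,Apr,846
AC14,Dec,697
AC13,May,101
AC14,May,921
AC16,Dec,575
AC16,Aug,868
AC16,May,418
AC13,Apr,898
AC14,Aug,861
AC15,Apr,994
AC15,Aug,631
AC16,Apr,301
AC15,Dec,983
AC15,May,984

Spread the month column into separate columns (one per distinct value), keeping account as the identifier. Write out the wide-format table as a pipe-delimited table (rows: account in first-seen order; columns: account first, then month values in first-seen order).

| account | Aug | Dec | Apr | May |
| AC13 | 675 | 808 | 898 | 101 |
| AC14 | 861 | 697 | 846 | 921 |
| AC16 | 868 | 575 | 301 | 418 |
| AC15 | 631 | 983 | 994 | 984 |

Columns: account plus the 4 distinct month values (Aug, Dec, Apr, May).
For example, row AC13 column Aug takes balance=675 from the long row (AC13, Aug).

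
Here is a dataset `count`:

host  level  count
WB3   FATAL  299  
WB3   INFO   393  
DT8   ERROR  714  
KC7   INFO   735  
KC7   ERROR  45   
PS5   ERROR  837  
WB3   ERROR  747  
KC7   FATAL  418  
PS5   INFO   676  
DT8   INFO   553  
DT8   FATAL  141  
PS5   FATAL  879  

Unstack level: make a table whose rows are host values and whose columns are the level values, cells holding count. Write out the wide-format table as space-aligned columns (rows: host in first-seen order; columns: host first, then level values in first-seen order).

host  FATAL  INFO  ERROR
WB3   299    393   747  
DT8   141    553   714  
KC7   418    735   45   
PS5   879    676   837  

Columns: host plus the 3 distinct level values (FATAL, INFO, ERROR).
For example, row WB3 column FATAL takes count=299 from the long row (WB3, FATAL).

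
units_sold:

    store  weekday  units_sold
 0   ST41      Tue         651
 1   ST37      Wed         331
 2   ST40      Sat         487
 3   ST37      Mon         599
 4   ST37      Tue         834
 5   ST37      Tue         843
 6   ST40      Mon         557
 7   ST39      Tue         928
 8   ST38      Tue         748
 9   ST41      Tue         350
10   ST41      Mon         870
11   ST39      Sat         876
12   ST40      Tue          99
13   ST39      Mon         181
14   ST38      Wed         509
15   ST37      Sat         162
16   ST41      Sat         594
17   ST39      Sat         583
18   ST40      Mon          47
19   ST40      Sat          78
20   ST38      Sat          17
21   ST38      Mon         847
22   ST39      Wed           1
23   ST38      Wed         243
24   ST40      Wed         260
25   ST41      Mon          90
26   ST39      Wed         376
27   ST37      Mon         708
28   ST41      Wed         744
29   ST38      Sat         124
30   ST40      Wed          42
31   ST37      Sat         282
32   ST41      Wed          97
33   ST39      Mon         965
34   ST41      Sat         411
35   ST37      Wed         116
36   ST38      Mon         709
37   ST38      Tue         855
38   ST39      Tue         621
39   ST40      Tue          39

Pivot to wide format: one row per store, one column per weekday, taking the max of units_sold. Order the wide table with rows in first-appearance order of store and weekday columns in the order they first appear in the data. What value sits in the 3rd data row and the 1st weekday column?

With rows in first-appearance order of store, row 3 is store=ST40. weekday columns in first-appearance order: Tue, Wed, Sat, Mon; column 1 is Tue.
Long rows with store=ST40, weekday=Tue: max(99, 39) = 99.

99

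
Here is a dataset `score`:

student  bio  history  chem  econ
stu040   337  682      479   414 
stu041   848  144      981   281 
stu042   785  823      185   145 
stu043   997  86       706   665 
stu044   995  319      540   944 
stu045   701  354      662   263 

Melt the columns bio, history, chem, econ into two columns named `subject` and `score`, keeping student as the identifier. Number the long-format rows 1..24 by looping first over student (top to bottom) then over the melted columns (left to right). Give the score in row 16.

665

24 rows total (6 × 4). Row 16: index ⌊(16-1)/4⌋ = 3 into student → stu043; (16-1) mod 4 = 3 into the melted columns → econ.
So row 16 is (stu043, econ, 665); score = 665.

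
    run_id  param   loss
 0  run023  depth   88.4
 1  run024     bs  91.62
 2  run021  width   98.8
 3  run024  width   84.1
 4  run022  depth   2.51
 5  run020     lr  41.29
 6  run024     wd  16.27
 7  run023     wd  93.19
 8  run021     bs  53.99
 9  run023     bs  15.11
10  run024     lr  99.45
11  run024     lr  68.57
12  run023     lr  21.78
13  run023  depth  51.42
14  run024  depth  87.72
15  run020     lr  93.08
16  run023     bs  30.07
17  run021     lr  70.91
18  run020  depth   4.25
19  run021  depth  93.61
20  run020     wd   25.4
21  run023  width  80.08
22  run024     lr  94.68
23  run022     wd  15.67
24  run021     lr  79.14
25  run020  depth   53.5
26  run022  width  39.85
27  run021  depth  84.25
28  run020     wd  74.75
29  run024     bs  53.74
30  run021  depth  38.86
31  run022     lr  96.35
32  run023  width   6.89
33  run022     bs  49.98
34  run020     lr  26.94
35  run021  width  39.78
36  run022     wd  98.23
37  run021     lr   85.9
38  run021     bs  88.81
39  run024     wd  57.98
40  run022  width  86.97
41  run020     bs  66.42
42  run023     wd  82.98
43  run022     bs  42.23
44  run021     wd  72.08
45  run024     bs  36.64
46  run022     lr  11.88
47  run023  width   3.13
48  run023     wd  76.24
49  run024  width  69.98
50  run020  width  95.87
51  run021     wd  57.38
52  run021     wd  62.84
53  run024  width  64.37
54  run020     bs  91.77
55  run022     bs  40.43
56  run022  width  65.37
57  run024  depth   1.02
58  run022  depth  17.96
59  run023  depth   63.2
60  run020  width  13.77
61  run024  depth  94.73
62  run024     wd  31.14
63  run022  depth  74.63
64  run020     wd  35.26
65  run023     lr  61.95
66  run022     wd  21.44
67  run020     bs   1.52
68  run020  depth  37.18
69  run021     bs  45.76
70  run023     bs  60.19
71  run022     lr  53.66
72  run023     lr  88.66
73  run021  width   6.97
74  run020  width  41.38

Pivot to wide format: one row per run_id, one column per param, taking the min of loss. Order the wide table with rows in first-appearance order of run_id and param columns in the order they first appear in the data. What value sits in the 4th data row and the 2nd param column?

40.43

With rows in first-appearance order of run_id, row 4 is run_id=run022. param columns in first-appearance order: depth, bs, width, lr, wd; column 2 is bs.
Long rows with run_id=run022, param=bs: min(49.98, 42.23, 40.43) = 40.43.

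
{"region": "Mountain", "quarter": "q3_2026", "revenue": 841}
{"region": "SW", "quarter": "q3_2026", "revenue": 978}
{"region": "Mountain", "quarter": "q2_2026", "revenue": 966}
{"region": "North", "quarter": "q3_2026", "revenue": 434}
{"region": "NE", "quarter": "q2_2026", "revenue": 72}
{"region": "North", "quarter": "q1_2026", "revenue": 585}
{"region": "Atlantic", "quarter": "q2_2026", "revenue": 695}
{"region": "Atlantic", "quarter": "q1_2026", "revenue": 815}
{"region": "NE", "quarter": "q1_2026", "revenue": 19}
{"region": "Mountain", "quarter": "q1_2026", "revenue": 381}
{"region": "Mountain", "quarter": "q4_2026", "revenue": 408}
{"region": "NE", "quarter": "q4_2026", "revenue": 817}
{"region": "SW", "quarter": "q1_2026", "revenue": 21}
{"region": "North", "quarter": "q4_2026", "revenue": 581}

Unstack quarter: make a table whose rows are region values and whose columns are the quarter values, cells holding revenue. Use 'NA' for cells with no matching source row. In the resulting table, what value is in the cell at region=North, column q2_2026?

NA

No long-format row has region=North and quarter=q2_2026, so the cell is NA.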